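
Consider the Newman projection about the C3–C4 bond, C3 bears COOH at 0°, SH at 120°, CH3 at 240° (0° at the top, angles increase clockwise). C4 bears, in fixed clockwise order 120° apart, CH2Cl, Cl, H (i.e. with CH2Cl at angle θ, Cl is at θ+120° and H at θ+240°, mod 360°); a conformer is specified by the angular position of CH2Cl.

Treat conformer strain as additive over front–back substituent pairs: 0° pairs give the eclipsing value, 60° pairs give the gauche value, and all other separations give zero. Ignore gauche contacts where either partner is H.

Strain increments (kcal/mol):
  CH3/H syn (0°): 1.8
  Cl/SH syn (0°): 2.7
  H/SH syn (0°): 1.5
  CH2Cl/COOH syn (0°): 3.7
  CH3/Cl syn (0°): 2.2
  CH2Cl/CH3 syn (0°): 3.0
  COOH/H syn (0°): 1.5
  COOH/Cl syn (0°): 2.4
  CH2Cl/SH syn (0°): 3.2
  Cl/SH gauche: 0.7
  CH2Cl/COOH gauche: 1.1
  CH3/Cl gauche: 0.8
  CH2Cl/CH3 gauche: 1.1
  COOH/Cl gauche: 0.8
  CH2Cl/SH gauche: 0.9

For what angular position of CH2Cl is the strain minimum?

CH2Cl at 0° (eclipsed): COOH(0°)/CH2Cl(0°) eclipsed 3.7; SH(120°)/Cl(120°) eclipsed 2.7; CH3(240°)/H(240°) eclipsed 1.8 → 8.2 kcal/mol.
CH2Cl at 60° (staggered): COOH(0°)/CH2Cl(60°) gauche 1.1; SH(120°)/CH2Cl(60°) gauche 0.9; SH(120°)/Cl(180°) gauche 0.7; CH3(240°)/Cl(180°) gauche 0.8 → 3.5 kcal/mol.
CH2Cl at 120° (eclipsed): COOH(0°)/H(0°) eclipsed 1.5; SH(120°)/CH2Cl(120°) eclipsed 3.2; CH3(240°)/Cl(240°) eclipsed 2.2 → 6.9 kcal/mol.
CH2Cl at 180° (staggered): COOH(0°)/Cl(300°) gauche 0.8; SH(120°)/CH2Cl(180°) gauche 0.9; CH3(240°)/CH2Cl(180°) gauche 1.1; CH3(240°)/Cl(300°) gauche 0.8 → 3.6 kcal/mol.
CH2Cl at 240° (eclipsed): COOH(0°)/Cl(0°) eclipsed 2.4; SH(120°)/H(120°) eclipsed 1.5; CH3(240°)/CH2Cl(240°) eclipsed 3.0 → 6.9 kcal/mol.
CH2Cl at 300° (staggered): COOH(0°)/CH2Cl(300°) gauche 1.1; COOH(0°)/Cl(60°) gauche 0.8; SH(120°)/Cl(60°) gauche 0.7; CH3(240°)/CH2Cl(300°) gauche 1.1 → 3.7 kcal/mol.
The minimum (3.5 kcal/mol) occurs with CH2Cl at 60°.

60°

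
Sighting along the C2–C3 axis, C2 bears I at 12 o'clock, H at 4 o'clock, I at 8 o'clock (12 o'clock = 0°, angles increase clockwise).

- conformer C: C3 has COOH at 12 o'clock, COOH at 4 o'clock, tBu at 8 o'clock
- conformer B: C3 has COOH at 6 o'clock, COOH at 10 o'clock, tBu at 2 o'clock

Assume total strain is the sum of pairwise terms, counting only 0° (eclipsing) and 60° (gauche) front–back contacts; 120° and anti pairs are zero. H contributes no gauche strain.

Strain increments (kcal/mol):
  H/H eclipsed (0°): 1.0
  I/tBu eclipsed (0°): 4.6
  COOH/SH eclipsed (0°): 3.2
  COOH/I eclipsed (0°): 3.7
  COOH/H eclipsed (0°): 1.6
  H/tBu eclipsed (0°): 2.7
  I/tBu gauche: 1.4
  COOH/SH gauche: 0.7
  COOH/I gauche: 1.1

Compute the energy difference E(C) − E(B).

+5.2 kcal/mol

C (eclipsed): I–COOH eclipsed, H–COOH eclipsed, I–tBu eclipsed; 3.7 + 1.6 + 4.6 = 9.9 kcal/mol.
B (staggered): I–COOH gauche, I–tBu gauche, I–COOH gauche, I–COOH gauche; 1.1 + 1.4 + 1.1 + 1.1 = 4.7 kcal/mol.
E(C) − E(B) = 9.9 − 4.7 = +5.2 kcal/mol.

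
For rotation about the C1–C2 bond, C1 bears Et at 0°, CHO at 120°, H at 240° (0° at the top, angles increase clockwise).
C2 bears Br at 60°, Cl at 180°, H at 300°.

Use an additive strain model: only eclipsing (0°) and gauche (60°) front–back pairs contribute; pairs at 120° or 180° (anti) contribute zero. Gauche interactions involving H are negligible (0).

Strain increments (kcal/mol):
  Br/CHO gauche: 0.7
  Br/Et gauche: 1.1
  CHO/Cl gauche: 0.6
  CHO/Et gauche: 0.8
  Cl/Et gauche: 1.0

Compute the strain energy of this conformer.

This conformer (staggered): Et(0°)/Br(60°) gauche 1.1; CHO(120°)/Br(60°) gauche 0.7; CHO(120°)/Cl(180°) gauche 0.6 → 2.4 kcal/mol.

2.4 kcal/mol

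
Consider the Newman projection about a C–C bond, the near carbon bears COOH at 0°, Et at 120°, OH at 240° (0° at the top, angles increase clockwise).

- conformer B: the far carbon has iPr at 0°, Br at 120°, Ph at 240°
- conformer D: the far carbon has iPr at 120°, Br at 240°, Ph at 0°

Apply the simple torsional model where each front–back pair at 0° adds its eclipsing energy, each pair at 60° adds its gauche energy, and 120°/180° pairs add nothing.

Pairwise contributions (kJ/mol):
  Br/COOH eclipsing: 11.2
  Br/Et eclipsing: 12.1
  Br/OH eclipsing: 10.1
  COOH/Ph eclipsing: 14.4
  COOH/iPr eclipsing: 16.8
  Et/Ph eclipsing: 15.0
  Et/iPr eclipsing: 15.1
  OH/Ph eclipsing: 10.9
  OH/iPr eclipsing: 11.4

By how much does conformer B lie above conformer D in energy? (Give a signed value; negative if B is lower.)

B (eclipsed): COOH(0°)/iPr(0°) eclipsed 16.8; Et(120°)/Br(120°) eclipsed 12.1; OH(240°)/Ph(240°) eclipsed 10.9 → 39.8 kJ/mol.
D (eclipsed): COOH(0°)/Ph(0°) eclipsed 14.4; Et(120°)/iPr(120°) eclipsed 15.1; OH(240°)/Br(240°) eclipsed 10.1 → 39.6 kJ/mol.
E(B) − E(D) = 39.8 − 39.6 = +0.2 kJ/mol.

+0.2 kJ/mol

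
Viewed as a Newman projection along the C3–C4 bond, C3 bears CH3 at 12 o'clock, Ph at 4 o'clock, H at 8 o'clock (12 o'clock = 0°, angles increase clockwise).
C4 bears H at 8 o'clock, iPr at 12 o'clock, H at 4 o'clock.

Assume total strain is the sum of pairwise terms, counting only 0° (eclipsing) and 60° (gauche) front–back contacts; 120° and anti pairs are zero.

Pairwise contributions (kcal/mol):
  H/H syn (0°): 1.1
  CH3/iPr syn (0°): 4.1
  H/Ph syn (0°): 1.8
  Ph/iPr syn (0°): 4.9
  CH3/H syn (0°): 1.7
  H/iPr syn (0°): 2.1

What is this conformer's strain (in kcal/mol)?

This conformer is eclipsed. CH3 at 0° is eclipsed with iPr at 0° (4.1); Ph at 120° is eclipsed with H at 120° (1.8); H at 240° is eclipsed with H at 240° (1.1). Total 7.0 kcal/mol.

7.0 kcal/mol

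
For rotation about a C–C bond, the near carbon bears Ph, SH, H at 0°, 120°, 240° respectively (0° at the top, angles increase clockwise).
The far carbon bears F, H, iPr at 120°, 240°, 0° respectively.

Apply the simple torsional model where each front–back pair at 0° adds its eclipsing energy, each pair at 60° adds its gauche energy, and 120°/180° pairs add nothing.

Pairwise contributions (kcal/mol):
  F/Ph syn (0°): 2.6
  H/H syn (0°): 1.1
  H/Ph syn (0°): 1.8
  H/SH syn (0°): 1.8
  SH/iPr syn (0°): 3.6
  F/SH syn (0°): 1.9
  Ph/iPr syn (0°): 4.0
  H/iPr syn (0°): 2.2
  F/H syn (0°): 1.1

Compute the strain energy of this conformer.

7.0 kcal/mol

This conformer (eclipsed): Ph–iPr eclipsed, SH–F eclipsed, H–H eclipsed; 4.0 + 1.9 + 1.1 = 7.0 kcal/mol.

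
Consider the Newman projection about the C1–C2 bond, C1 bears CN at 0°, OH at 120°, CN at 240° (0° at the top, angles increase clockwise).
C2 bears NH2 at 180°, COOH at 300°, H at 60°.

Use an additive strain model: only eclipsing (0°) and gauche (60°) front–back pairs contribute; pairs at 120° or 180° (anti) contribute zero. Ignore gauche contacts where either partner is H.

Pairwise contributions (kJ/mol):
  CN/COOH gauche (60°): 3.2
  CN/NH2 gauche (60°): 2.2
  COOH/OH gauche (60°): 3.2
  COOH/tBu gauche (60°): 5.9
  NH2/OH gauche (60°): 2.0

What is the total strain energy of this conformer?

10.6 kJ/mol

This conformer is staggered. CN at 0° is gauche with COOH at 300° (3.2); OH at 120° is gauche with NH2 at 180° (2.0); CN at 240° is gauche with NH2 at 180° (2.2); CN at 240° is gauche with COOH at 300° (3.2). Total 10.6 kJ/mol.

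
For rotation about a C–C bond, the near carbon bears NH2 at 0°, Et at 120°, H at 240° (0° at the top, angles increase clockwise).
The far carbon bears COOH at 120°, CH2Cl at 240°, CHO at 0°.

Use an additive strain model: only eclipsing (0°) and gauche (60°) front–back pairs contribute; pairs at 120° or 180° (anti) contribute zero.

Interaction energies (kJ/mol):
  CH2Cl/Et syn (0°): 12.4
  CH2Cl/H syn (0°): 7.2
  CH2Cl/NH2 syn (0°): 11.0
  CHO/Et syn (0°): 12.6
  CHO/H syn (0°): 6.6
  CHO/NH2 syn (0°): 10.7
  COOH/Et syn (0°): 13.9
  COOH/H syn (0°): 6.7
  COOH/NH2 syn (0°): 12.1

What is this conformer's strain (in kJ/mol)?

31.8 kJ/mol

This conformer (eclipsed): NH2(0°)/CHO(0°) eclipsed 10.7; Et(120°)/COOH(120°) eclipsed 13.9; H(240°)/CH2Cl(240°) eclipsed 7.2 → 31.8 kJ/mol.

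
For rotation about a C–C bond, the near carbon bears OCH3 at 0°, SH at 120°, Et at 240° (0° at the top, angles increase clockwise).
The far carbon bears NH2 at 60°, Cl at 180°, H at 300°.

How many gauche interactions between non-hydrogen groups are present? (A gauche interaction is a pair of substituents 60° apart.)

4

Non-H gauche pairs: OCH3(0°)/NH2(60°); SH(120°)/NH2(60°); SH(120°)/Cl(180°); Et(240°)/Cl(180°) — 4 interactions.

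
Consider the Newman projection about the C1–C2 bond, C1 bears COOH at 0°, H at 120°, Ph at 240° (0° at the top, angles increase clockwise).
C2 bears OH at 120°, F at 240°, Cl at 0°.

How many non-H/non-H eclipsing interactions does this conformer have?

Non-H eclipsing pairs: COOH(0°)/Cl(0°); Ph(240°)/F(240°) — 2 interactions.

2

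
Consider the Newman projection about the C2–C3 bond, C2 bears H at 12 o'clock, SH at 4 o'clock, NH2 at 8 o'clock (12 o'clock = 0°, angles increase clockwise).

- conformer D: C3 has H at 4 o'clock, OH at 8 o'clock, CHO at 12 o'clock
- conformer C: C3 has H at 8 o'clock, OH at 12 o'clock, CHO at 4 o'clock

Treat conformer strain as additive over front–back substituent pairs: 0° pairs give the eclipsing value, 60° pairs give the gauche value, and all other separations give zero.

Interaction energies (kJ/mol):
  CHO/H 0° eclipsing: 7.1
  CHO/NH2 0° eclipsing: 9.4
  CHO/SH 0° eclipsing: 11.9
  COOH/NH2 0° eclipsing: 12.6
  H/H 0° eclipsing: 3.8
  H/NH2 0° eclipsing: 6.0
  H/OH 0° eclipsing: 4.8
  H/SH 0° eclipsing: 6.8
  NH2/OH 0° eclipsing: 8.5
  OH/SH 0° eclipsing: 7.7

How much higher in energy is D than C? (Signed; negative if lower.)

D (eclipsed): H–CHO eclipsed, SH–H eclipsed, NH2–OH eclipsed; 7.1 + 6.8 + 8.5 = 22.4 kJ/mol.
C (eclipsed): H–OH eclipsed, SH–CHO eclipsed, NH2–H eclipsed; 4.8 + 11.9 + 6.0 = 22.7 kJ/mol.
E(D) − E(C) = 22.4 − 22.7 = -0.3 kJ/mol.

-0.3 kJ/mol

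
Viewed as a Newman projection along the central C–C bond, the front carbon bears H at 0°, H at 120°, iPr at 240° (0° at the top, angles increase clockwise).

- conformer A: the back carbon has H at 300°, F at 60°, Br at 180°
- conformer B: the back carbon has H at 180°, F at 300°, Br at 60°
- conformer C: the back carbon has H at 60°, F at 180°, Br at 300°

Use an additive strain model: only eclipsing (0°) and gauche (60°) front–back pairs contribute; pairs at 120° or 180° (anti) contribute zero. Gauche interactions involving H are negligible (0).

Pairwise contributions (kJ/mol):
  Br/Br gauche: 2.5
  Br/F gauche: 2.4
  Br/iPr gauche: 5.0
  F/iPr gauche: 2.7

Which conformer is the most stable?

B

A (staggered): iPr–Br gauche; 5.0 = 5.0 kJ/mol.
B (staggered): iPr–F gauche; 2.7 = 2.7 kJ/mol.
C (staggered): iPr–F gauche, iPr–Br gauche; 2.7 + 5.0 = 7.7 kJ/mol.
B has the lowest total (2.7 kJ/mol).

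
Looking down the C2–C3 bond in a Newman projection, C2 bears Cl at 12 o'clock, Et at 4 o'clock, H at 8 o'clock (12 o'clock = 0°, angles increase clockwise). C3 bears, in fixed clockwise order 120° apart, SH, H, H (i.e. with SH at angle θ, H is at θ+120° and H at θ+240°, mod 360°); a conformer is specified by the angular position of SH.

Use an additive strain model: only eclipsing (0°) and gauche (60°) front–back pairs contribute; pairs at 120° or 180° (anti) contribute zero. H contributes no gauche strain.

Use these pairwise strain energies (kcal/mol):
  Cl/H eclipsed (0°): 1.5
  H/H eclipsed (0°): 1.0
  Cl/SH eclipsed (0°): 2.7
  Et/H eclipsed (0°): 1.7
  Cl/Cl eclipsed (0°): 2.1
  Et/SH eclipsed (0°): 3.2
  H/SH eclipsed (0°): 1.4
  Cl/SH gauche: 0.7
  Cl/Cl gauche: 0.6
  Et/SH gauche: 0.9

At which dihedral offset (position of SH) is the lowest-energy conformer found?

300°

SH at 0° (eclipsed): Cl–SH eclipsed, Et–H eclipsed, H–H eclipsed; 2.7 + 1.7 + 1.0 = 5.4 kcal/mol.
SH at 60° (staggered): Cl–SH gauche, Et–SH gauche; 0.7 + 0.9 = 1.6 kcal/mol.
SH at 120° (eclipsed): Cl–H eclipsed, Et–SH eclipsed, H–H eclipsed; 1.5 + 3.2 + 1.0 = 5.7 kcal/mol.
SH at 180° (staggered): Et–SH gauche; 0.9 = 0.9 kcal/mol.
SH at 240° (eclipsed): Cl–H eclipsed, Et–H eclipsed, H–SH eclipsed; 1.5 + 1.7 + 1.4 = 4.6 kcal/mol.
SH at 300° (staggered): Cl–SH gauche; 0.7 = 0.7 kcal/mol.
The minimum (0.7 kcal/mol) occurs with SH at 300°.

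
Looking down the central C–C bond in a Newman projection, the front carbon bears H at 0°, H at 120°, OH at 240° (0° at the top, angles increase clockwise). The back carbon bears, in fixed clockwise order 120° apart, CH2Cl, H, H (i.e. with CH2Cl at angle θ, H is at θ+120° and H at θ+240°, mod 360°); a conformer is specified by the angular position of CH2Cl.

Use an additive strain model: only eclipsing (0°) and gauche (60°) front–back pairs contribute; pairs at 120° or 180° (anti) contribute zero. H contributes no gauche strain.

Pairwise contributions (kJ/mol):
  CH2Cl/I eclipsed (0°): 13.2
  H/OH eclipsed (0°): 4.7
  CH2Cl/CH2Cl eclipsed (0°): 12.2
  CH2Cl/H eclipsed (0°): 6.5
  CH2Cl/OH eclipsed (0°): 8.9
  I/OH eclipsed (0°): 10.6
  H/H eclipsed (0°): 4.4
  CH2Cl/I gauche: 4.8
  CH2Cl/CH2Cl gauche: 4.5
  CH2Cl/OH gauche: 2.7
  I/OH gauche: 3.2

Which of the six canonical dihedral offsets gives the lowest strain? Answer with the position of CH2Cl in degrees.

60°

CH2Cl at 0° (eclipsed): H(0°)/CH2Cl(0°) eclipsed 6.5; H(120°)/H(120°) eclipsed 4.4; OH(240°)/H(240°) eclipsed 4.7 → 15.6 kJ/mol.
CH2Cl at 60° (staggered): no non-H gauche contacts → 0.0 kJ/mol.
CH2Cl at 120° (eclipsed): H(0°)/H(0°) eclipsed 4.4; H(120°)/CH2Cl(120°) eclipsed 6.5; OH(240°)/H(240°) eclipsed 4.7 → 15.6 kJ/mol.
CH2Cl at 180° (staggered): OH(240°)/CH2Cl(180°) gauche 2.7 → 2.7 kJ/mol.
CH2Cl at 240° (eclipsed): H(0°)/H(0°) eclipsed 4.4; H(120°)/H(120°) eclipsed 4.4; OH(240°)/CH2Cl(240°) eclipsed 8.9 → 17.7 kJ/mol.
CH2Cl at 300° (staggered): OH(240°)/CH2Cl(300°) gauche 2.7 → 2.7 kJ/mol.
The minimum (0.0 kJ/mol) occurs with CH2Cl at 60°.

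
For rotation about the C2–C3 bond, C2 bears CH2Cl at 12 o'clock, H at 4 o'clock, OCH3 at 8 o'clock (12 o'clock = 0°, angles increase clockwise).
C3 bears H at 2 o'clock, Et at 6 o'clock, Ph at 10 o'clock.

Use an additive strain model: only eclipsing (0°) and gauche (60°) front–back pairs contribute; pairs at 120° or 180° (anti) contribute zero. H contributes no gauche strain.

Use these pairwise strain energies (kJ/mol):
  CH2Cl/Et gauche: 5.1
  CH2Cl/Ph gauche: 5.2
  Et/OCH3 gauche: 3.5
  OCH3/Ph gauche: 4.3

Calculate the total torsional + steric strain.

This conformer (staggered): CH2Cl–Ph gauche, OCH3–Et gauche, OCH3–Ph gauche; 5.2 + 3.5 + 4.3 = 13.0 kJ/mol.

13.0 kJ/mol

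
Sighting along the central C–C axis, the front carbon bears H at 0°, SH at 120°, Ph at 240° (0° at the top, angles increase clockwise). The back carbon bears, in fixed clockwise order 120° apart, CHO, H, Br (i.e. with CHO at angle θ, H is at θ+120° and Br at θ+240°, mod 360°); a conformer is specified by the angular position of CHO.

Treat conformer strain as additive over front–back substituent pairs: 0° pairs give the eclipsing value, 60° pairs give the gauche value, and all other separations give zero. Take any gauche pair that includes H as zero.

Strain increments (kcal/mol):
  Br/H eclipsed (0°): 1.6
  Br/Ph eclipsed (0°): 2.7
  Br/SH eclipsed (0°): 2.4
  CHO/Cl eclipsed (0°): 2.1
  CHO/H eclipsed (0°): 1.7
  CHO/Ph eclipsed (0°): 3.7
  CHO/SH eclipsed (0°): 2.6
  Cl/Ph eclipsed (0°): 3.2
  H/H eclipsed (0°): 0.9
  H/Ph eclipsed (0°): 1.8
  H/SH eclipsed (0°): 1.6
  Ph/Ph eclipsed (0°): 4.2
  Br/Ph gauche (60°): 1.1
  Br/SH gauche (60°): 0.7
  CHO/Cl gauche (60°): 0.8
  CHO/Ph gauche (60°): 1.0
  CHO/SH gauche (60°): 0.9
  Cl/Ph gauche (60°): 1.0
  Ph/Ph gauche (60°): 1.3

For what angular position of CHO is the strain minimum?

60°

CHO at 0° (eclipsed): H(0°)/CHO(0°) eclipsed 1.7; SH(120°)/H(120°) eclipsed 1.6; Ph(240°)/Br(240°) eclipsed 2.7 → 6.0 kcal/mol.
CHO at 60° (staggered): SH(120°)/CHO(60°) gauche 0.9; Ph(240°)/Br(300°) gauche 1.1 → 2.0 kcal/mol.
CHO at 120° (eclipsed): H(0°)/Br(0°) eclipsed 1.6; SH(120°)/CHO(120°) eclipsed 2.6; Ph(240°)/H(240°) eclipsed 1.8 → 6.0 kcal/mol.
CHO at 180° (staggered): SH(120°)/CHO(180°) gauche 0.9; SH(120°)/Br(60°) gauche 0.7; Ph(240°)/CHO(180°) gauche 1.0 → 2.6 kcal/mol.
CHO at 240° (eclipsed): H(0°)/H(0°) eclipsed 0.9; SH(120°)/Br(120°) eclipsed 2.4; Ph(240°)/CHO(240°) eclipsed 3.7 → 7.0 kcal/mol.
CHO at 300° (staggered): SH(120°)/Br(180°) gauche 0.7; Ph(240°)/CHO(300°) gauche 1.0; Ph(240°)/Br(180°) gauche 1.1 → 2.8 kcal/mol.
The minimum (2.0 kcal/mol) occurs with CHO at 60°.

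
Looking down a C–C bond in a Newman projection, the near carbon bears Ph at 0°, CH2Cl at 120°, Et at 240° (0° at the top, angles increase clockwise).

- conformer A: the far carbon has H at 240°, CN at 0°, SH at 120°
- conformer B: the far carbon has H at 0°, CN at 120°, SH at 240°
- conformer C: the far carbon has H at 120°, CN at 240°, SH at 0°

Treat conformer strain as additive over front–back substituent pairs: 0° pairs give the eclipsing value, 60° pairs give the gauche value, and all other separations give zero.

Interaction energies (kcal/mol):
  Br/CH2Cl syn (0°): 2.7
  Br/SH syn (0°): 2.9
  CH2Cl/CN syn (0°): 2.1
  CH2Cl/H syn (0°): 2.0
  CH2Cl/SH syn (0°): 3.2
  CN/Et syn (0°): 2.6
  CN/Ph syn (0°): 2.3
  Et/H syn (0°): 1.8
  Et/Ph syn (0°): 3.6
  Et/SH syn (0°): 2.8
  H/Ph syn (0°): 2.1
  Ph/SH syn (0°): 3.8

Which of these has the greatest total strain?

A (eclipsed): Ph(0°)/CN(0°) eclipsed 2.3; CH2Cl(120°)/SH(120°) eclipsed 3.2; Et(240°)/H(240°) eclipsed 1.8 → 7.3 kcal/mol.
B (eclipsed): Ph(0°)/H(0°) eclipsed 2.1; CH2Cl(120°)/CN(120°) eclipsed 2.1; Et(240°)/SH(240°) eclipsed 2.8 → 7.0 kcal/mol.
C (eclipsed): Ph(0°)/SH(0°) eclipsed 3.8; CH2Cl(120°)/H(120°) eclipsed 2.0; Et(240°)/CN(240°) eclipsed 2.6 → 8.4 kcal/mol.
C has the highest total (8.4 kcal/mol).

C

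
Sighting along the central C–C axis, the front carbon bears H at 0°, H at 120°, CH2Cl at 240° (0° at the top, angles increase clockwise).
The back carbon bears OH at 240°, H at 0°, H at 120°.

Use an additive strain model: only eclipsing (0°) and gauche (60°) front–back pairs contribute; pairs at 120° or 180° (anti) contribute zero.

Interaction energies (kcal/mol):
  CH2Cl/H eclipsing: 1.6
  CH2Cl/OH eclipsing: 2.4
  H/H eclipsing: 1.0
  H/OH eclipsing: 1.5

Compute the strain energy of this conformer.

4.4 kcal/mol

This conformer is eclipsed. H at 0° is eclipsed with H at 0° (1.0); H at 120° is eclipsed with H at 120° (1.0); CH2Cl at 240° is eclipsed with OH at 240° (2.4). Total 4.4 kcal/mol.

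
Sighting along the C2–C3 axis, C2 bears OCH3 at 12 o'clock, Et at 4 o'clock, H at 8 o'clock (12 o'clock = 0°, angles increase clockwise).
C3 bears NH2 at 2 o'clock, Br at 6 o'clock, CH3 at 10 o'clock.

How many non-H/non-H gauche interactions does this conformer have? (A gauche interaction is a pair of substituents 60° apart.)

4

Non-H gauche pairs: OCH3(0°)/NH2(60°); OCH3(0°)/CH3(300°); Et(120°)/NH2(60°); Et(120°)/Br(180°) — 4 interactions.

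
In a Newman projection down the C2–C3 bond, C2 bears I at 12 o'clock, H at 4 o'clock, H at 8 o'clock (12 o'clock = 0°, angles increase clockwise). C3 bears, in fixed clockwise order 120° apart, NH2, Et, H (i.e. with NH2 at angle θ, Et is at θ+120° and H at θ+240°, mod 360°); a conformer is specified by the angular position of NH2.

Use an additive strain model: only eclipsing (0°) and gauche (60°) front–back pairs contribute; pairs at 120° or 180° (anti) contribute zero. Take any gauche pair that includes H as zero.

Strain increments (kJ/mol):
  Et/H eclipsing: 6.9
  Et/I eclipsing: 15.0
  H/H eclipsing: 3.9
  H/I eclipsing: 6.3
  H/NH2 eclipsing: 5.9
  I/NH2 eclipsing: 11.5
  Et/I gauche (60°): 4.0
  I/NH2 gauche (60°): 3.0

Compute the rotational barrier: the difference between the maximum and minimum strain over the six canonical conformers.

21.8 kJ/mol

NH2 at 0° (eclipsed): I(0°)/NH2(0°) eclipsed 11.5; H(120°)/Et(120°) eclipsed 6.9; H(240°)/H(240°) eclipsed 3.9 → 22.3 kJ/mol.
NH2 at 60° (staggered): I(0°)/NH2(60°) gauche 3.0 → 3.0 kJ/mol.
NH2 at 120° (eclipsed): I(0°)/H(0°) eclipsed 6.3; H(120°)/NH2(120°) eclipsed 5.9; H(240°)/Et(240°) eclipsed 6.9 → 19.1 kJ/mol.
NH2 at 180° (staggered): I(0°)/Et(300°) gauche 4.0 → 4.0 kJ/mol.
NH2 at 240° (eclipsed): I(0°)/Et(0°) eclipsed 15.0; H(120°)/H(120°) eclipsed 3.9; H(240°)/NH2(240°) eclipsed 5.9 → 24.8 kJ/mol.
NH2 at 300° (staggered): I(0°)/NH2(300°) gauche 3.0; I(0°)/Et(60°) gauche 4.0 → 7.0 kJ/mol.
Max at 240° (24.8 kJ/mol), min at 60° (3.0 kJ/mol); barrier = 21.8 kJ/mol.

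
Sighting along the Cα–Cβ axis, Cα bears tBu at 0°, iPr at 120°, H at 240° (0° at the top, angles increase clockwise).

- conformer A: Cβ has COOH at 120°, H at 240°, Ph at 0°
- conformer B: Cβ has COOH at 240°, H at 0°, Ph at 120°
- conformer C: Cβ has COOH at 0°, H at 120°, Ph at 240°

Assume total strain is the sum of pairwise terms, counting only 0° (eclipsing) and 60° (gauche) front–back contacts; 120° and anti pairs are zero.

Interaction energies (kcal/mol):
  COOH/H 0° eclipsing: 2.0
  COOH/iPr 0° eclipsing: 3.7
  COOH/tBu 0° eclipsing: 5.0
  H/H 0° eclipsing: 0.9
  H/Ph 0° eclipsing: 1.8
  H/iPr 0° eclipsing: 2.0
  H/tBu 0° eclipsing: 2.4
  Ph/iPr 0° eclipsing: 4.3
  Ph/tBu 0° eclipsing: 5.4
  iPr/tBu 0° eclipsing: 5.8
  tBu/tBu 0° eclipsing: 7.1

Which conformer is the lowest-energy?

B

A (eclipsed): tBu(0°)/Ph(0°) eclipsed 5.4; iPr(120°)/COOH(120°) eclipsed 3.7; H(240°)/H(240°) eclipsed 0.9 → 10.0 kcal/mol.
B (eclipsed): tBu(0°)/H(0°) eclipsed 2.4; iPr(120°)/Ph(120°) eclipsed 4.3; H(240°)/COOH(240°) eclipsed 2.0 → 8.7 kcal/mol.
C (eclipsed): tBu(0°)/COOH(0°) eclipsed 5.0; iPr(120°)/H(120°) eclipsed 2.0; H(240°)/Ph(240°) eclipsed 1.8 → 8.8 kcal/mol.
B has the lowest total (8.7 kcal/mol).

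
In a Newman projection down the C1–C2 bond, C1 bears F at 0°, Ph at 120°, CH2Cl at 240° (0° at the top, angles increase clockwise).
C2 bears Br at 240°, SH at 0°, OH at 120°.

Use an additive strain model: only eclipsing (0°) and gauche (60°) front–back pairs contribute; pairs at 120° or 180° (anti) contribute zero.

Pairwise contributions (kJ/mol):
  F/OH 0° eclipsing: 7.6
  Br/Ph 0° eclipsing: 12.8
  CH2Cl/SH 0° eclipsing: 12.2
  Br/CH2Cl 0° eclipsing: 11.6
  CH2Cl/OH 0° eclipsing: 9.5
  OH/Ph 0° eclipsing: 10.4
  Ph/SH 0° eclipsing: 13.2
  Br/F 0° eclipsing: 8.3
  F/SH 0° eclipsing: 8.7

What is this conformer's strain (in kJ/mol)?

This conformer (eclipsed): F(0°)/SH(0°) eclipsed 8.7; Ph(120°)/OH(120°) eclipsed 10.4; CH2Cl(240°)/Br(240°) eclipsed 11.6 → 30.7 kJ/mol.

30.7 kJ/mol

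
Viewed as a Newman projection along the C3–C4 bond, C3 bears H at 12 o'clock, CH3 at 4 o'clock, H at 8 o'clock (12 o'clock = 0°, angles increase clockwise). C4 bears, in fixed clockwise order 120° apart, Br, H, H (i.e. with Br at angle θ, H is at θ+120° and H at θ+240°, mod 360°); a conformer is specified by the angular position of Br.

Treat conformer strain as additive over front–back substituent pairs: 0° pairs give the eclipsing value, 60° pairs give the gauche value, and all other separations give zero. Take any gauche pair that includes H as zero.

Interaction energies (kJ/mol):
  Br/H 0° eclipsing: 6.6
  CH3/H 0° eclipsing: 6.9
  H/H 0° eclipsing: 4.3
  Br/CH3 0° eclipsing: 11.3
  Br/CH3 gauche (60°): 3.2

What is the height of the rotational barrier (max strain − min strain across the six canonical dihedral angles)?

19.9 kJ/mol

Br at 0° (eclipsed): H–Br eclipsed, CH3–H eclipsed, H–H eclipsed; 6.6 + 6.9 + 4.3 = 17.8 kJ/mol.
Br at 60° (staggered): CH3–Br gauche; 3.2 = 3.2 kJ/mol.
Br at 120° (eclipsed): H–H eclipsed, CH3–Br eclipsed, H–H eclipsed; 4.3 + 11.3 + 4.3 = 19.9 kJ/mol.
Br at 180° (staggered): CH3–Br gauche; 3.2 = 3.2 kJ/mol.
Br at 240° (eclipsed): H–H eclipsed, CH3–H eclipsed, H–Br eclipsed; 4.3 + 6.9 + 6.6 = 17.8 kJ/mol.
Br at 300° (staggered): no non-H gauche contacts → 0.0 kJ/mol.
Max at 120° (19.9 kJ/mol), min at 300° (0.0 kJ/mol); barrier = 19.9 kJ/mol.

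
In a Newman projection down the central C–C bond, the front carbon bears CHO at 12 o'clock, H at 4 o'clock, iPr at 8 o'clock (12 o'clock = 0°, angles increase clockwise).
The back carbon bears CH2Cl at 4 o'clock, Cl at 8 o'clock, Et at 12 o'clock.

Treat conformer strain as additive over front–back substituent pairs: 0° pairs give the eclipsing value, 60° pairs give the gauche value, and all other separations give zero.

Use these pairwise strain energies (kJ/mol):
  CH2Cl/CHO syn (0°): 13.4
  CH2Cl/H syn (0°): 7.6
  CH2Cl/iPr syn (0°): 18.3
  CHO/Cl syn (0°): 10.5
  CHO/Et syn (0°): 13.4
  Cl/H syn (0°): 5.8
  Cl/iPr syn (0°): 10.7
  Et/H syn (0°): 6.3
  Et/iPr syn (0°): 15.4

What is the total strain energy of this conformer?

31.7 kJ/mol

This conformer (eclipsed): CHO–Et eclipsed, H–CH2Cl eclipsed, iPr–Cl eclipsed; 13.4 + 7.6 + 10.7 = 31.7 kJ/mol.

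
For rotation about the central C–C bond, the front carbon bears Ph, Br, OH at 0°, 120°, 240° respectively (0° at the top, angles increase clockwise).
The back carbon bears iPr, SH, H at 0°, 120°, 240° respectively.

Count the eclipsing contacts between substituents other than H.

Non-H eclipsing pairs: Ph(0°)/iPr(0°); Br(120°)/SH(120°) — 2 interactions.

2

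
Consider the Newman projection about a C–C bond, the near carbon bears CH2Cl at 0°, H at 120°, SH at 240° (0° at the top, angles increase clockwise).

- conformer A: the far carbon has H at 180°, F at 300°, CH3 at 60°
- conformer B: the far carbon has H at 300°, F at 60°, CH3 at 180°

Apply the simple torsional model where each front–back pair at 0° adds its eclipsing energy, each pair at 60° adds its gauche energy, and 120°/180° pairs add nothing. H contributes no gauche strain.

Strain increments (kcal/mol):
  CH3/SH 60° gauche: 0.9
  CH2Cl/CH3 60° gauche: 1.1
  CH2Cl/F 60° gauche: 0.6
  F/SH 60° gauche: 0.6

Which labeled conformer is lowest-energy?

B

A (staggered): CH2Cl–F gauche, CH2Cl–CH3 gauche, SH–F gauche; 0.6 + 1.1 + 0.6 = 2.3 kcal/mol.
B (staggered): CH2Cl–F gauche, SH–CH3 gauche; 0.6 + 0.9 = 1.5 kcal/mol.
B has the lowest total (1.5 kcal/mol).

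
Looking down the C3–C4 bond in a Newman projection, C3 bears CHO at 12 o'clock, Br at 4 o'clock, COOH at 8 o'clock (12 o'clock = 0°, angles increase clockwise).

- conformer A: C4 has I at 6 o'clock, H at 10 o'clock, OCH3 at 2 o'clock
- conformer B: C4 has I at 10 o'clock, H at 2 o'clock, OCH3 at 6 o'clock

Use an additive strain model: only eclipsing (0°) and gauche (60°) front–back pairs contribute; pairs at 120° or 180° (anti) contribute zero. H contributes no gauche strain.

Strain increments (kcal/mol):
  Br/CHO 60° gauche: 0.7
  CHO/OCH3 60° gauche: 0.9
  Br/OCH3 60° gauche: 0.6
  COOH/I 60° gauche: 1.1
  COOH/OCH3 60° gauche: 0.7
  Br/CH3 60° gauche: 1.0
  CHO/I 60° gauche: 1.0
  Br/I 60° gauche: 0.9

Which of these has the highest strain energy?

A (staggered): CHO–OCH3 gauche, Br–I gauche, Br–OCH3 gauche, COOH–I gauche; 0.9 + 0.9 + 0.6 + 1.1 = 3.5 kcal/mol.
B (staggered): CHO–I gauche, Br–OCH3 gauche, COOH–I gauche, COOH–OCH3 gauche; 1.0 + 0.6 + 1.1 + 0.7 = 3.4 kcal/mol.
A has the highest total (3.5 kcal/mol).

A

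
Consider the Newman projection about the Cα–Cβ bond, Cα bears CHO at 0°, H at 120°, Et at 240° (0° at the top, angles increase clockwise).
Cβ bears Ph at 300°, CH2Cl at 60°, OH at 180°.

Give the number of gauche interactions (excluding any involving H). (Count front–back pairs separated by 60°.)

4

Non-H gauche pairs: CHO(0°)/Ph(300°); CHO(0°)/CH2Cl(60°); Et(240°)/Ph(300°); Et(240°)/OH(180°) — 4 interactions.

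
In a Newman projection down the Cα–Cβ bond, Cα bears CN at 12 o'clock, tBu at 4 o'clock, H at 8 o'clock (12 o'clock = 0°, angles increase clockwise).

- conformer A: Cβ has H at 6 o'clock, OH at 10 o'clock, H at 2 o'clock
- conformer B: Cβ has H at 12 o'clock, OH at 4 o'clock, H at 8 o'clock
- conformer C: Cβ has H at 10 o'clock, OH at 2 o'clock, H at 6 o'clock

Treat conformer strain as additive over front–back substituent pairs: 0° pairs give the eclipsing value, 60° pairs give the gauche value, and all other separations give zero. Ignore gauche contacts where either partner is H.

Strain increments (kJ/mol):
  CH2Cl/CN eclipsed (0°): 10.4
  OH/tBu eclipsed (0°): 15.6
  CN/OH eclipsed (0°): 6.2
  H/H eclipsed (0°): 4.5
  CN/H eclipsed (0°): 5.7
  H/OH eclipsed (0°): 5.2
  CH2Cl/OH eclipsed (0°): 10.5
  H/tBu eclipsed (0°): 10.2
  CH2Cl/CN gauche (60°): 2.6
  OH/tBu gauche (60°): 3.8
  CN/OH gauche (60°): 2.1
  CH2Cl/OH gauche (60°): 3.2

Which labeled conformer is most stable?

A (staggered): CN–OH gauche; 2.1 = 2.1 kJ/mol.
B (eclipsed): CN–H eclipsed, tBu–OH eclipsed, H–H eclipsed; 5.7 + 15.6 + 4.5 = 25.8 kJ/mol.
C (staggered): CN–OH gauche, tBu–OH gauche; 2.1 + 3.8 = 5.9 kJ/mol.
A has the lowest total (2.1 kJ/mol).

A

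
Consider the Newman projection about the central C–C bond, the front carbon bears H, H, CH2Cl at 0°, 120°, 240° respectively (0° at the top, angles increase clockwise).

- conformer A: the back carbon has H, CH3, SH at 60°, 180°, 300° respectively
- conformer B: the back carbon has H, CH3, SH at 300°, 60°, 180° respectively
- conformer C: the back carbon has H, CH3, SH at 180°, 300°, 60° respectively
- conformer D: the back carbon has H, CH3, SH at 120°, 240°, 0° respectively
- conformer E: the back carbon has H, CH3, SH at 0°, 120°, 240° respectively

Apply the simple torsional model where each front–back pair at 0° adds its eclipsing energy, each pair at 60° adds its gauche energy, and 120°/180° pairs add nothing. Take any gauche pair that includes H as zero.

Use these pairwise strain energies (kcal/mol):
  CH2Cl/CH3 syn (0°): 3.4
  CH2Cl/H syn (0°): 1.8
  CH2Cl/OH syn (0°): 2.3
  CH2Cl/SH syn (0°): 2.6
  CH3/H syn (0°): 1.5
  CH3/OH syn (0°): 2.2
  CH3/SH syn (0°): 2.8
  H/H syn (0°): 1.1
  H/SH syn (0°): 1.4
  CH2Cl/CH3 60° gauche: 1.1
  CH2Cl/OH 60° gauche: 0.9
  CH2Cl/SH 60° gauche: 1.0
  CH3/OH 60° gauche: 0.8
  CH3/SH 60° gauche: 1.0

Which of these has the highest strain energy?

D

A (staggered): CH2Cl–CH3 gauche, CH2Cl–SH gauche; 1.1 + 1.0 = 2.1 kcal/mol.
B (staggered): CH2Cl–SH gauche; 1.0 = 1.0 kcal/mol.
C (staggered): CH2Cl–CH3 gauche; 1.1 = 1.1 kcal/mol.
D (eclipsed): H–SH eclipsed, H–H eclipsed, CH2Cl–CH3 eclipsed; 1.4 + 1.1 + 3.4 = 5.9 kcal/mol.
E (eclipsed): H–H eclipsed, H–CH3 eclipsed, CH2Cl–SH eclipsed; 1.1 + 1.5 + 2.6 = 5.2 kcal/mol.
D has the highest total (5.9 kcal/mol).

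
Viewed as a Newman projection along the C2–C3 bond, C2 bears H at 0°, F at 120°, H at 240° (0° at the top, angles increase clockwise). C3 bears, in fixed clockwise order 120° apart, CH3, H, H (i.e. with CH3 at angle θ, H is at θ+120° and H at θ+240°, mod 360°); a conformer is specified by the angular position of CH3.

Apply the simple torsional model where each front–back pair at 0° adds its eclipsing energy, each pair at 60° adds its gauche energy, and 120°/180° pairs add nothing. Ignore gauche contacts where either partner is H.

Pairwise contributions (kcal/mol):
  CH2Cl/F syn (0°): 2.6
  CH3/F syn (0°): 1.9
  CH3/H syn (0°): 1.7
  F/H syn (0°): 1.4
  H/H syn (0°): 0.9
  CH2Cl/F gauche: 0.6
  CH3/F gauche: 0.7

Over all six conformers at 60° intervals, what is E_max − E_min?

CH3 at 0° (eclipsed): H(0°)/CH3(0°) eclipsed 1.7; F(120°)/H(120°) eclipsed 1.4; H(240°)/H(240°) eclipsed 0.9 → 4.0 kcal/mol.
CH3 at 60° (staggered): F(120°)/CH3(60°) gauche 0.7 → 0.7 kcal/mol.
CH3 at 120° (eclipsed): H(0°)/H(0°) eclipsed 0.9; F(120°)/CH3(120°) eclipsed 1.9; H(240°)/H(240°) eclipsed 0.9 → 3.7 kcal/mol.
CH3 at 180° (staggered): F(120°)/CH3(180°) gauche 0.7 → 0.7 kcal/mol.
CH3 at 240° (eclipsed): H(0°)/H(0°) eclipsed 0.9; F(120°)/H(120°) eclipsed 1.4; H(240°)/CH3(240°) eclipsed 1.7 → 4.0 kcal/mol.
CH3 at 300° (staggered): no non-H gauche contacts → 0.0 kcal/mol.
Max at 0° (4.0 kcal/mol), min at 300° (0.0 kcal/mol); barrier = 4.0 kcal/mol.

4.0 kcal/mol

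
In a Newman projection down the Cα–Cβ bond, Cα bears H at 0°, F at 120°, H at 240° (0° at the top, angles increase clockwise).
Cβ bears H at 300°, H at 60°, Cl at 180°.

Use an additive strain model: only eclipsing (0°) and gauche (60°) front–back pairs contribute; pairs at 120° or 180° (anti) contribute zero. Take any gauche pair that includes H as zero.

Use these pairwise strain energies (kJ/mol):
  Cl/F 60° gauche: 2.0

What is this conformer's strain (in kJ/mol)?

This conformer is staggered. F at 120° is gauche with Cl at 180° (2.0). Total 2.0 kJ/mol.

2.0 kJ/mol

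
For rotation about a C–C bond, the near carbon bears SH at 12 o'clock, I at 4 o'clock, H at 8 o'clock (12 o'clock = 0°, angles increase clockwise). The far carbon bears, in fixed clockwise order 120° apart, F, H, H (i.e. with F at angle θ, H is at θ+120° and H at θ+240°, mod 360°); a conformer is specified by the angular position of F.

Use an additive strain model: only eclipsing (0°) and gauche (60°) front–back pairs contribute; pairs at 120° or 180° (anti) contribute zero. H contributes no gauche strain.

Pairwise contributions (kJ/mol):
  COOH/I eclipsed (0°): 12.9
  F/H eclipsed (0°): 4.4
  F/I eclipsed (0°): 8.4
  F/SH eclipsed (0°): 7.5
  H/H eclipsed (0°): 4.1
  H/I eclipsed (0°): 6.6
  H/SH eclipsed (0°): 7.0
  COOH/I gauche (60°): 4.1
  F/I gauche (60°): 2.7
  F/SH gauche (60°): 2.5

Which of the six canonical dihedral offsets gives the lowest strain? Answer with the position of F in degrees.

300°

F at 0° (eclipsed): SH–F eclipsed, I–H eclipsed, H–H eclipsed; 7.5 + 6.6 + 4.1 = 18.2 kJ/mol.
F at 60° (staggered): SH–F gauche, I–F gauche; 2.5 + 2.7 = 5.2 kJ/mol.
F at 120° (eclipsed): SH–H eclipsed, I–F eclipsed, H–H eclipsed; 7.0 + 8.4 + 4.1 = 19.5 kJ/mol.
F at 180° (staggered): I–F gauche; 2.7 = 2.7 kJ/mol.
F at 240° (eclipsed): SH–H eclipsed, I–H eclipsed, H–F eclipsed; 7.0 + 6.6 + 4.4 = 18.0 kJ/mol.
F at 300° (staggered): SH–F gauche; 2.5 = 2.5 kJ/mol.
The minimum (2.5 kJ/mol) occurs with F at 300°.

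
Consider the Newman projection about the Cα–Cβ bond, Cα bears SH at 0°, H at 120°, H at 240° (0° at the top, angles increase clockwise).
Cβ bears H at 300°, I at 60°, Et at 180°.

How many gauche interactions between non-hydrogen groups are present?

1

Non-H gauche pairs: SH(0°)/I(60°) — 1 interaction.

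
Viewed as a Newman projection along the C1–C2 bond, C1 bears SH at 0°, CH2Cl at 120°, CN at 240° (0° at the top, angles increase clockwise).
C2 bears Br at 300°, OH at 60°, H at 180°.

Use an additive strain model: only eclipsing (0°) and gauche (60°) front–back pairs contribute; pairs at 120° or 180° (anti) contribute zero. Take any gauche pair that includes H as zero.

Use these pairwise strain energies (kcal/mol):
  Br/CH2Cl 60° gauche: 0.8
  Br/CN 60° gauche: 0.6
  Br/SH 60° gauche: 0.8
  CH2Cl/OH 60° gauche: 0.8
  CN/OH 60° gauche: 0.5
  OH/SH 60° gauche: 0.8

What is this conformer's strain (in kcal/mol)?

This conformer (staggered): SH(0°)/Br(300°) gauche 0.8; SH(0°)/OH(60°) gauche 0.8; CH2Cl(120°)/OH(60°) gauche 0.8; CN(240°)/Br(300°) gauche 0.6 → 3.0 kcal/mol.

3.0 kcal/mol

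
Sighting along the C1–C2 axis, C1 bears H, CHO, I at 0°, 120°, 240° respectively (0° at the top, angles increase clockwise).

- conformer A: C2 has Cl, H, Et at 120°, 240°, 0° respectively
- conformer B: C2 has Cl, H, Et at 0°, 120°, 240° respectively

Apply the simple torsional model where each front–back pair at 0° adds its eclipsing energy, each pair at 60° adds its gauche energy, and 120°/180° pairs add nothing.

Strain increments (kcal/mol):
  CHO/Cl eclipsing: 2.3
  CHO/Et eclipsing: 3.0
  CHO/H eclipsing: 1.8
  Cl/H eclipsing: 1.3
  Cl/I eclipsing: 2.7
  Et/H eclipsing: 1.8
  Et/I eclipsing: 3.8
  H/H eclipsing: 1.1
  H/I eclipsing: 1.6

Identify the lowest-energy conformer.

A is eclipsed. H at 0° is eclipsed with Et at 0° (1.8); CHO at 120° is eclipsed with Cl at 120° (2.3); I at 240° is eclipsed with H at 240° (1.6). Total 5.7 kcal/mol.
B is eclipsed. H at 0° is eclipsed with Cl at 0° (1.3); CHO at 120° is eclipsed with H at 120° (1.8); I at 240° is eclipsed with Et at 240° (3.8). Total 6.9 kcal/mol.
A has the lowest total (5.7 kcal/mol).

A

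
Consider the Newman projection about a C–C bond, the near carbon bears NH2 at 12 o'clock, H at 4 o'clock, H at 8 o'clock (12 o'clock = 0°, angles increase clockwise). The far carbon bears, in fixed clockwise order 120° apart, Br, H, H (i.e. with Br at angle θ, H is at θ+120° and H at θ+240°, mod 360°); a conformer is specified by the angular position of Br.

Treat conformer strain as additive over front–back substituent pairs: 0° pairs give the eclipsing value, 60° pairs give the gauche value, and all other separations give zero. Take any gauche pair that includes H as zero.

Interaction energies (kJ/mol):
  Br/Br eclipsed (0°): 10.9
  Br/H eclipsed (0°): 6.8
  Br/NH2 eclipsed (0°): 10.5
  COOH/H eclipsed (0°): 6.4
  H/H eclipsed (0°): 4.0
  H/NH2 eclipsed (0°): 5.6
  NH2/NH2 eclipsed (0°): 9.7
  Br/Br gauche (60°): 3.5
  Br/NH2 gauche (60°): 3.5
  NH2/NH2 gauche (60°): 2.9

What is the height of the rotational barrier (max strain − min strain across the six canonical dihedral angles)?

18.5 kJ/mol

Br at 0° (eclipsed): NH2–Br eclipsed, H–H eclipsed, H–H eclipsed; 10.5 + 4.0 + 4.0 = 18.5 kJ/mol.
Br at 60° (staggered): NH2–Br gauche; 3.5 = 3.5 kJ/mol.
Br at 120° (eclipsed): NH2–H eclipsed, H–Br eclipsed, H–H eclipsed; 5.6 + 6.8 + 4.0 = 16.4 kJ/mol.
Br at 180° (staggered): no non-H gauche contacts → 0.0 kJ/mol.
Br at 240° (eclipsed): NH2–H eclipsed, H–H eclipsed, H–Br eclipsed; 5.6 + 4.0 + 6.8 = 16.4 kJ/mol.
Br at 300° (staggered): NH2–Br gauche; 3.5 = 3.5 kJ/mol.
Max at 0° (18.5 kJ/mol), min at 180° (0.0 kJ/mol); barrier = 18.5 kJ/mol.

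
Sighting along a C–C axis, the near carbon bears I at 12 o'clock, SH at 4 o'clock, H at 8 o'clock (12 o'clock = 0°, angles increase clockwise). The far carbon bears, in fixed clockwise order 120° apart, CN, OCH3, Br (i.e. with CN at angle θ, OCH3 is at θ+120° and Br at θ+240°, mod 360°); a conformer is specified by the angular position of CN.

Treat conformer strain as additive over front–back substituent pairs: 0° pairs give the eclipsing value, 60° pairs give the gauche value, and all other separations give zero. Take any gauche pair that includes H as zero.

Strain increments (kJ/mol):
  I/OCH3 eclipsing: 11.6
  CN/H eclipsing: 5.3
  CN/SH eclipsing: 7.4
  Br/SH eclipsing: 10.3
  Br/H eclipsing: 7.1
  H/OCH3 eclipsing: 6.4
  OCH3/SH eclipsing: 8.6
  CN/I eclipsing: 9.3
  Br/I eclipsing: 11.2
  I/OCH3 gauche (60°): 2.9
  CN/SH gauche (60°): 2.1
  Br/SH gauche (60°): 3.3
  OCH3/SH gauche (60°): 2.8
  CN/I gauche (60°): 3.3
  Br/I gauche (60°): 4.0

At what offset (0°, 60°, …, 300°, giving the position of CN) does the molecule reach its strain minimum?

60°

CN at 0° (eclipsed): I–CN eclipsed, SH–OCH3 eclipsed, H–Br eclipsed; 9.3 + 8.6 + 7.1 = 25.0 kJ/mol.
CN at 60° (staggered): I–CN gauche, I–Br gauche, SH–CN gauche, SH–OCH3 gauche; 3.3 + 4.0 + 2.1 + 2.8 = 12.2 kJ/mol.
CN at 120° (eclipsed): I–Br eclipsed, SH–CN eclipsed, H–OCH3 eclipsed; 11.2 + 7.4 + 6.4 = 25.0 kJ/mol.
CN at 180° (staggered): I–OCH3 gauche, I–Br gauche, SH–CN gauche, SH–Br gauche; 2.9 + 4.0 + 2.1 + 3.3 = 12.3 kJ/mol.
CN at 240° (eclipsed): I–OCH3 eclipsed, SH–Br eclipsed, H–CN eclipsed; 11.6 + 10.3 + 5.3 = 27.2 kJ/mol.
CN at 300° (staggered): I–CN gauche, I–OCH3 gauche, SH–OCH3 gauche, SH–Br gauche; 3.3 + 2.9 + 2.8 + 3.3 = 12.3 kJ/mol.
The minimum (12.2 kJ/mol) occurs with CN at 60°.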